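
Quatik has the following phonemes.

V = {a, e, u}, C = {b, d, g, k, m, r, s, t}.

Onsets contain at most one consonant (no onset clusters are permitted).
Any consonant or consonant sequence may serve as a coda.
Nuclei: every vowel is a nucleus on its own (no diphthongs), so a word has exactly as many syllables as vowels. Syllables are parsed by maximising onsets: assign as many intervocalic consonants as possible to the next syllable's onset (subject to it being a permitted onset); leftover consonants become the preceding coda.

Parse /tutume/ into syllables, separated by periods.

The vowels are u, u, e — 3 nuclei, so 3 syllables.
V1 /u/ – V2 /u/: /t/ is a single consonant, so it becomes the next onset.
V2 /u/ – V3 /e/: /m/ is a single consonant, so it becomes the next onset.

tu.tu.me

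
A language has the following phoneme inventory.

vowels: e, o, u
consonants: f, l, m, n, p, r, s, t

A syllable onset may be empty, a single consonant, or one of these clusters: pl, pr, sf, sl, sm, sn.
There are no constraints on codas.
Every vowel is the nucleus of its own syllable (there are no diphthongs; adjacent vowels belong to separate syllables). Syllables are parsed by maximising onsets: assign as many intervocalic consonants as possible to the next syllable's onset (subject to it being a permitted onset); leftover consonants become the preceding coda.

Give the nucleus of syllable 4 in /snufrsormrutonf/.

Nuclei (vowels): u, o, u, o → 4 syllables.
The fourth nucleus (vowel 4 from the left) is /o/.

o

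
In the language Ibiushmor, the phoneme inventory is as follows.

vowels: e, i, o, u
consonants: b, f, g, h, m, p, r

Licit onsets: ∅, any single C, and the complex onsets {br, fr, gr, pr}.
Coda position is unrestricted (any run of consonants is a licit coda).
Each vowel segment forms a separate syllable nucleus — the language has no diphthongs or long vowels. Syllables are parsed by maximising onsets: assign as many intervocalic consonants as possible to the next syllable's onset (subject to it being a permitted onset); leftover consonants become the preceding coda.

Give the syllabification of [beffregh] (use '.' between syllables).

Nuclei (vowels): e, e → 2 syllables.
Between /e/ (V1) and /e/ (V2): /ffr/; trying suffixes from longest down, /fr/ is the first permitted one, so coda /f/ | onset /fr/.

bef.fregh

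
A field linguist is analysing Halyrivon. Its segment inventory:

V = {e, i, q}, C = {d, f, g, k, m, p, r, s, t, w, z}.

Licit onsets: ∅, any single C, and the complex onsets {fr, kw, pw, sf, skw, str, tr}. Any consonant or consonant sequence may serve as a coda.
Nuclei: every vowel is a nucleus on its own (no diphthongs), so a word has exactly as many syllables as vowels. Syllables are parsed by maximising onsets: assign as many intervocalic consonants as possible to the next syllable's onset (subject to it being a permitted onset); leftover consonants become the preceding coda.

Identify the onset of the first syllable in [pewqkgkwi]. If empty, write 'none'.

p

Vowels present: e, q, i; each is a nucleus, giving 3 syllables.
/e…q/ gap (V1→V2): just /w/ — single C goes to the following onset.
/q…i/ gap (V2→V3): /kgkw/; trying suffixes from longest down, /kw/ is the first permitted one, so coda /kg/ | onset /kw/.
So the parse is pe.wqkg.kwi.
Syllable 1 is /pe/: onset /p/, nucleus /e/, coda ∅.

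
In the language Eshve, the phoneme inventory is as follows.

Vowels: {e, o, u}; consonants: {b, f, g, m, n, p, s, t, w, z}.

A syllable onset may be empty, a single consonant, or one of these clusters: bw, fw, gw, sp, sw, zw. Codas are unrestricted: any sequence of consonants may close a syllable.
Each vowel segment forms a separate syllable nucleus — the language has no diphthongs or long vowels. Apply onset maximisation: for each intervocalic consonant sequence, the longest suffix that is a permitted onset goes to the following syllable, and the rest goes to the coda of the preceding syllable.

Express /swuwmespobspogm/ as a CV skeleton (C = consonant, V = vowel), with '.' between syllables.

The vowels are u, e, o, o — 4 nuclei, so 4 syllables.
Between /u/ (V1) and /e/ (V2): /wm/; trying suffixes from longest down, /m/ is the first permitted one, so coda /w/ | onset /m/.
Between /e/ (V2) and /o/ (V3): /sp/ is a licit onset in full, so it all attaches to the next syllable.
Between /o/ (V3) and /o/ (V4): /bsp/ — longest licit onset from the right is /sp/, leaving /b/ as coda.
Result: swuw.me.spob.spogm.
Mapping each syllable to C/V: /swuw/ → CCVC, /me/ → CV, /spob/ → CCVC, /spogm/ → CCVCC.

CCVC.CV.CCVC.CCVCC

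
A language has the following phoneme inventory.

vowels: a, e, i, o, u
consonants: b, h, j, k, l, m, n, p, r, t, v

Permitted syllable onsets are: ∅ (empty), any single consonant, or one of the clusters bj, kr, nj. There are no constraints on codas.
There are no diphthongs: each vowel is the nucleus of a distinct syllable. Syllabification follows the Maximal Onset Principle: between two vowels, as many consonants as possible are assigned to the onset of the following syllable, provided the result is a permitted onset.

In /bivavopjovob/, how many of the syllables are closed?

Nuclei (vowels): i, a, o, o, o → 5 syllables.
/i…a/ gap (V1→V2): just /v/ — single C goes to the following onset.
/a…o/ gap (V2→V3): just /v/ — single C goes to the following onset.
/o…o/ gap (V3→V4): /pj/; trying suffixes from longest down, /j/ is the first permitted one, so coda /p/ | onset /j/.
/o…o/ gap (V4→V5): /v/ is a single consonant, so it becomes the next onset.
Result: bi.va.vop.jo.vob.
Classifying each syllable: /bi/ (open), /va/ (open), /vop/ (closed), /jo/ (open), /vob/ (closed).
Closed syllables: 2.

2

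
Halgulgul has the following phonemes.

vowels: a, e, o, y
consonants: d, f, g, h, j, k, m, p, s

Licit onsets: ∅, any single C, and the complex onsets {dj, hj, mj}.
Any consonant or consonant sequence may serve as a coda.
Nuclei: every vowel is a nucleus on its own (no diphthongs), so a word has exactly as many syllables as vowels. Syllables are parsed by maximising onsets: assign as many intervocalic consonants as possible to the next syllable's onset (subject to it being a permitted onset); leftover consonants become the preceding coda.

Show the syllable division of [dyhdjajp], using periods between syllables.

Nuclei (vowels): y, a → 2 syllables.
V1 /y/ – V2 /a/: cluster /hdj/ — the longest permitted-onset suffix is /dj/; onset = /dj/, preceding coda = /h/.

dyh.djajp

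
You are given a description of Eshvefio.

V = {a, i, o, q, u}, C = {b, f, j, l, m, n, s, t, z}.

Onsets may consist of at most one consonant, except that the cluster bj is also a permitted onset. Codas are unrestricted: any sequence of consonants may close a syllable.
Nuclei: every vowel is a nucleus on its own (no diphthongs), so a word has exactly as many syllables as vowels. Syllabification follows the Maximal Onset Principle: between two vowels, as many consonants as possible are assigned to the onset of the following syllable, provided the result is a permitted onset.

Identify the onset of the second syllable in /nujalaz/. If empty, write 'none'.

j

The vowels are u, a, a — 3 nuclei, so 3 syllables.
σ1/σ2 boundary: /j/ is a single consonant, so it becomes the next onset.
σ2/σ3 boundary: just /l/ — single C goes to the following onset.
Result: nu.ja.laz.
Syllable 2 is /ja/: onset /j/, nucleus /a/, coda ∅.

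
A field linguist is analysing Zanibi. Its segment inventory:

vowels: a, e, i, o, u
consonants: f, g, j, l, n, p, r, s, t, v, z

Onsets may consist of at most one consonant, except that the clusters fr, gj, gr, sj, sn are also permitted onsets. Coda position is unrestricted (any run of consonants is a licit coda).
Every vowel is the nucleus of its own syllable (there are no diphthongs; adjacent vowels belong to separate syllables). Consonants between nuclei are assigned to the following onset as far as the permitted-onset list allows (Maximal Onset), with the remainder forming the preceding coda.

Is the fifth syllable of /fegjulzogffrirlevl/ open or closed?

Vowels present: e, u, o, i, e; each is a nucleus, giving 5 syllables.
/e…u/ gap (V1→V2): /gj/ — entire cluster is a permitted onset → onset /gj/, coda ∅.
/u…o/ gap (V2→V3): /lz/ splits as /l/ + /z/ (/z/ is the longest suffix that is a licit onset).
/o…i/ gap (V3→V4): /gffr/ splits as /gf/ + /fr/ (/fr/ is the longest suffix that is a licit onset).
/i…e/ gap (V4→V5): /rl/ — longest licit onset from the right is /l/, leaving /r/ as coda.
Putting it together: fe.gjul.zogf.frir.levl.
Syllable 5 is /levl/ with coda /vl/, so it is closed.

closed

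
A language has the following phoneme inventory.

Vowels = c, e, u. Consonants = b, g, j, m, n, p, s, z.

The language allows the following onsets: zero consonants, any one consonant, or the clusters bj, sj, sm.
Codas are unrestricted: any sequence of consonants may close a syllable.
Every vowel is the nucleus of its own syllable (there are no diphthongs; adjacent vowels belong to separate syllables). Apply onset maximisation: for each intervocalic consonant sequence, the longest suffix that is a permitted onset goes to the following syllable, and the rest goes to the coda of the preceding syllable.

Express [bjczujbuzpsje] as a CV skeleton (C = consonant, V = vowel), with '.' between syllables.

Vowels present: c, u, u, e; each is a nucleus, giving 4 syllables.
/c…u/ gap (V1→V2): /z/ → onset of the next syllable (single consonants are always licit onsets).
/u…u/ gap (V2→V3): /jb/ — longest licit onset from the right is /b/, leaving /j/ as coda.
/u…e/ gap (V3→V4): cluster /zpsj/ — the longest permitted-onset suffix is /sj/; onset = /sj/, preceding coda = /zp/.
So the parse is bjc.zuj.buzp.sje.
Mapping each syllable to C/V: /bjc/ → CCV, /zuj/ → CVC, /buzp/ → CVCC, /sje/ → CCV.

CCV.CVC.CVCC.CCV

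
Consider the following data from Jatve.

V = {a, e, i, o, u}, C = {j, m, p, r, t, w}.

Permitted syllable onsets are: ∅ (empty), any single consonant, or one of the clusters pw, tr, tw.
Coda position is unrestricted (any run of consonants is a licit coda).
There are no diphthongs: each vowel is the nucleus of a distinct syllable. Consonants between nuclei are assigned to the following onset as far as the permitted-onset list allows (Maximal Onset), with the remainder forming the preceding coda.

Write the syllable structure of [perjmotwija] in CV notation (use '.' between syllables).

CVCC.CV.CCV.CV

Nuclei (vowels): e, o, i, a → 4 syllables.
V1 /e/ – V2 /o/: /rjm/; trying suffixes from longest down, /m/ is the first permitted one, so coda /rj/ | onset /m/.
V2 /o/ – V3 /i/: /tw/ — entire cluster is a permitted onset → onset /tw/, coda ∅.
V3 /i/ – V4 /a/: /j/ is a single consonant, so it becomes the next onset.
Result: perj.mo.twi.ja.
Mapping each syllable to C/V: /perj/ → CVCC, /mo/ → CV, /twi/ → CCV, /ja/ → CV.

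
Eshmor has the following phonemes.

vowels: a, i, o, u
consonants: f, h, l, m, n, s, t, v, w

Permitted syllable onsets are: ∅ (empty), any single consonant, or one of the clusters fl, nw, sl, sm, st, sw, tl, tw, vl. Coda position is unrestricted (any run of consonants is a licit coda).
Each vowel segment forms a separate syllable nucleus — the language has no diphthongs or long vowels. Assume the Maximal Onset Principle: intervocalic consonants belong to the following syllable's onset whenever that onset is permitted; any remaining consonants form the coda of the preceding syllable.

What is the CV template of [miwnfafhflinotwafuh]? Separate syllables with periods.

The vowels are i, a, i, o, a, u — 6 nuclei, so 6 syllables.
/i…a/ gap (V1→V2): cluster /wnf/ — the longest permitted-onset suffix is /f/; onset = /f/, preceding coda = /wn/.
/a…i/ gap (V2→V3): /fhfl/ splits as /fh/ + /fl/ (/fl/ is the longest suffix that is a licit onset).
/i…o/ gap (V3→V4): /n/ → onset of the next syllable (single consonants are always licit onsets).
/o…a/ gap (V4→V5): /tw/ — entire cluster is a permitted onset → onset /tw/, coda ∅.
/a…u/ gap (V5→V6): /f/ → onset of the next syllable (single consonants are always licit onsets).
Syllabification: miwn.fafh.fli.no.twa.fuh.
Mapping each syllable to C/V: /miwn/ → CVCC, /fafh/ → CVCC, /fli/ → CCV, /no/ → CV, /twa/ → CCV, /fuh/ → CVC.

CVCC.CVCC.CCV.CV.CCV.CVC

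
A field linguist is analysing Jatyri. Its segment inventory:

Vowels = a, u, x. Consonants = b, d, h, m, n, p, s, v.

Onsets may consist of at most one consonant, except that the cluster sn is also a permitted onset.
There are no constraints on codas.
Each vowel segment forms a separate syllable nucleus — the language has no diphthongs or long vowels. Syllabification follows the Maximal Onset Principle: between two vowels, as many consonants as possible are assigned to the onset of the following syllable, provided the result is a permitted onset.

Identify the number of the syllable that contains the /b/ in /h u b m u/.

The vowels are u, u — 2 nuclei, so 2 syllables.
Between /u/ (V1) and /u/ (V2): /bm/; trying suffixes from longest down, /m/ is the first permitted one, so coda /b/ | onset /m/.
So the parse is hub.mu.
The /b/ is in the coda of syllable 1 (/hub/).

1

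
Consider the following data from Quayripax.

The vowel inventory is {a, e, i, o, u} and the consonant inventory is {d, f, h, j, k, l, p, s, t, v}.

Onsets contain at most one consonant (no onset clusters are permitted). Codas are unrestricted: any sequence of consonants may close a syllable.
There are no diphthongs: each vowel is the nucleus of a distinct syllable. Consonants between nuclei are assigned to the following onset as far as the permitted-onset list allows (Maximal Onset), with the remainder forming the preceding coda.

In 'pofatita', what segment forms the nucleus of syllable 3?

Vowels present: o, a, i, a; each is a nucleus, giving 4 syllables.
The third nucleus (vowel 3 from the left) is /i/.

i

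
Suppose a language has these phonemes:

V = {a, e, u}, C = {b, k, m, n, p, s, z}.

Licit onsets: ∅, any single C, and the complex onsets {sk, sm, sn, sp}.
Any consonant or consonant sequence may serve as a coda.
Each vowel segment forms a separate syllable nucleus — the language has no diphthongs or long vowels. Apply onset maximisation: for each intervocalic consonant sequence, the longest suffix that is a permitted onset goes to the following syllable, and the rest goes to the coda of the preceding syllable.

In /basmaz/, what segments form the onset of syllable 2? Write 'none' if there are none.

Nuclei (vowels): a, a → 2 syllables.
V1 /a/ – V2 /a/: /sm/ is a licit onset in full, so it all attaches to the next syllable.
Result: ba.smaz.
Syllable 2 is /smaz/: onset /sm/, nucleus /a/, coda /z/.

sm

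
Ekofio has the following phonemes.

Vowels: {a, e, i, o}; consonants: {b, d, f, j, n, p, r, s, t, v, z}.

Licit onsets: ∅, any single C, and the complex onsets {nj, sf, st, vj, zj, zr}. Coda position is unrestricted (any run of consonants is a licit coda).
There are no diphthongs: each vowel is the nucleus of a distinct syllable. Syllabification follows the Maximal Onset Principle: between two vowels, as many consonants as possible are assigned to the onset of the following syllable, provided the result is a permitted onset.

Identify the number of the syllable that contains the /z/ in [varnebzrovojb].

Vowels present: a, e, o, o; each is a nucleus, giving 4 syllables.
Between /a/ (V1) and /e/ (V2): /rn/ splits as /r/ + /n/ (/n/ is the longest suffix that is a licit onset).
Between /e/ (V2) and /o/ (V3): /bzr/ — longest licit onset from the right is /zr/, leaving /b/ as coda.
Between /o/ (V3) and /o/ (V4): /v/ → onset of the next syllable (single consonants are always licit onsets).
So the parse is var.neb.zro.vojb.
The /z/ is in the onset of syllable 3 (/zro/).

3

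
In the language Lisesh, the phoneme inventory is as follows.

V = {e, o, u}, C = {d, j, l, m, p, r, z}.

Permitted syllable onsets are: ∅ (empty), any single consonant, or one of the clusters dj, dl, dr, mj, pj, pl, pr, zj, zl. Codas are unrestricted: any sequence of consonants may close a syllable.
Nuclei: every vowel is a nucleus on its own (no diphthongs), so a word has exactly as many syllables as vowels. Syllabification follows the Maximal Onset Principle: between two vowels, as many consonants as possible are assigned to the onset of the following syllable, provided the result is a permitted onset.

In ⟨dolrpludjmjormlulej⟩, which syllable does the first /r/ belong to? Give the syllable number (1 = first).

1

Vowels present: o, u, o, u, e; each is a nucleus, giving 5 syllables.
Between /o/ (V1) and /u/ (V2): /lrpl/; trying suffixes from longest down, /pl/ is the first permitted one, so coda /lr/ | onset /pl/.
Between /u/ (V2) and /o/ (V3): /djmj/; trying suffixes from longest down, /mj/ is the first permitted one, so coda /dj/ | onset /mj/.
Between /o/ (V3) and /u/ (V4): cluster /rml/ — the longest permitted-onset suffix is /l/; onset = /l/, preceding coda = /rm/.
Between /u/ (V4) and /e/ (V5): just /l/ — single C goes to the following onset.
Result: dolr.pludj.mjorm.lu.lej.
The first /r/ is in the coda of syllable 1 (/dolr/).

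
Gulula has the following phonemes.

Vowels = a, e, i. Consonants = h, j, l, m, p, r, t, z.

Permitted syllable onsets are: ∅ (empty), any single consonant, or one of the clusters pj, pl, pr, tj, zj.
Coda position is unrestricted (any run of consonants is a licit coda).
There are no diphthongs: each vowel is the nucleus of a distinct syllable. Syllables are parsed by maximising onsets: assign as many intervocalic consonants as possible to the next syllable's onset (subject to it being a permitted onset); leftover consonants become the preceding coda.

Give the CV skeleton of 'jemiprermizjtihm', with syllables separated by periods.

CV.CV.CCVC.CVCC.CVCC

The vowels are e, i, e, i, i — 5 nuclei, so 5 syllables.
V1 /e/ – V2 /i/: just /m/ — single C goes to the following onset.
V2 /i/ – V3 /e/: /pr/ is a licit onset in full, so it all attaches to the next syllable.
V3 /e/ – V4 /i/: /rm/; trying suffixes from longest down, /m/ is the first permitted one, so coda /r/ | onset /m/.
V4 /i/ – V5 /i/: /zjt/; trying suffixes from longest down, /t/ is the first permitted one, so coda /zj/ | onset /t/.
So the parse is je.mi.prer.mizj.tihm.
Mapping each syllable to C/V: /je/ → CV, /mi/ → CV, /prer/ → CCVC, /mizj/ → CVCC, /tihm/ → CVCC.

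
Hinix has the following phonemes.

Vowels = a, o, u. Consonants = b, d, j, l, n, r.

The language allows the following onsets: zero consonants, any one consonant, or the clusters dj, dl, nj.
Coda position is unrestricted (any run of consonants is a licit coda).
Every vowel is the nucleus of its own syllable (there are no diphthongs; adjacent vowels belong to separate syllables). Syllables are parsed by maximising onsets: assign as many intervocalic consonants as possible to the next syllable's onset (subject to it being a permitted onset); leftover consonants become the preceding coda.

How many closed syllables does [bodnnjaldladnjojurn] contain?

Nuclei (vowels): o, a, a, o, u → 5 syllables.
σ1/σ2 boundary: /dnnj/; trying suffixes from longest down, /nj/ is the first permitted one, so coda /dn/ | onset /nj/.
σ2/σ3 boundary: /ldl/ splits as /l/ + /dl/ (/dl/ is the longest suffix that is a licit onset).
σ3/σ4 boundary: cluster /dnj/ — the longest permitted-onset suffix is /nj/; onset = /nj/, preceding coda = /d/.
σ4/σ5 boundary: /j/ is a single consonant, so it becomes the next onset.
Result: bodn.njal.dlad.njo.jurn.
Classifying each syllable: /bodn/ (closed), /njal/ (closed), /dlad/ (closed), /njo/ (open), /jurn/ (closed).
Closed syllables: 4.

4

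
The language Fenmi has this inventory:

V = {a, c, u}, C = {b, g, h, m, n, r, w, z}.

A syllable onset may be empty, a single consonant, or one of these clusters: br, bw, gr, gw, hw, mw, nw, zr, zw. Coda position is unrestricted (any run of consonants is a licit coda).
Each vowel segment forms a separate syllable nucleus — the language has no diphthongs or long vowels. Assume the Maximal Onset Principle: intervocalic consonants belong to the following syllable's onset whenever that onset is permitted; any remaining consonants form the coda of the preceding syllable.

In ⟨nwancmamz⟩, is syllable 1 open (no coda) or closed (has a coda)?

open

Nuclei (vowels): a, c, a → 3 syllables.
/a…c/ gap (V1→V2): /n/ → onset of the next syllable (single consonants are always licit onsets).
/c…a/ gap (V2→V3): just /m/ — single C goes to the following onset.
So the parse is nwa.nc.mamz.
Syllable 1 is /nwa/; it ends in its nucleus with no coda, so it is open.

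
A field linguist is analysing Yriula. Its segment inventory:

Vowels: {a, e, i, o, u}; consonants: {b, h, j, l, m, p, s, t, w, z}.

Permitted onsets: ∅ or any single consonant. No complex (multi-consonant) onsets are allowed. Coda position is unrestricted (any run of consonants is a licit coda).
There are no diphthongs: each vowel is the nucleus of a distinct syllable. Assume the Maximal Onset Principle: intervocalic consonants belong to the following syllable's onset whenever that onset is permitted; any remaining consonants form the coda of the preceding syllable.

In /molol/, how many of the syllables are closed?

1

Vowels present: o, o; each is a nucleus, giving 2 syllables.
/o…o/ gap (V1→V2): just /l/ — single C goes to the following onset.
So the parse is mo.lol.
Classifying each syllable: /mo/ (open), /lol/ (closed).
Closed syllables: 1.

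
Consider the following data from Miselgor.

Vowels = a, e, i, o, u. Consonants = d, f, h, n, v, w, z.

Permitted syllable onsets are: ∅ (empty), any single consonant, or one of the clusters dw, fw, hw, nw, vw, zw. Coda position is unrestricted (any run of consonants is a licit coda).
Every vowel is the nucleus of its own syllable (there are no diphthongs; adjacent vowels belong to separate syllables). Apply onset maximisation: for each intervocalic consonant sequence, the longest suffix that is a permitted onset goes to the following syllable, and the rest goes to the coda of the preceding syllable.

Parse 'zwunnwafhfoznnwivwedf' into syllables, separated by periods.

zwun.nwafh.fozn.nwi.vwedf

Vowels present: u, a, o, i, e; each is a nucleus, giving 5 syllables.
Between /u/ (V1) and /a/ (V2): /nnw/ — longest licit onset from the right is /nw/, leaving /n/ as coda.
Between /a/ (V2) and /o/ (V3): cluster /fhf/ — the longest permitted-onset suffix is /f/; onset = /f/, preceding coda = /fh/.
Between /o/ (V3) and /i/ (V4): /znnw/; trying suffixes from longest down, /nw/ is the first permitted one, so coda /zn/ | onset /nw/.
Between /i/ (V4) and /e/ (V5): /vw/ — entire cluster is a permitted onset → onset /vw/, coda ∅.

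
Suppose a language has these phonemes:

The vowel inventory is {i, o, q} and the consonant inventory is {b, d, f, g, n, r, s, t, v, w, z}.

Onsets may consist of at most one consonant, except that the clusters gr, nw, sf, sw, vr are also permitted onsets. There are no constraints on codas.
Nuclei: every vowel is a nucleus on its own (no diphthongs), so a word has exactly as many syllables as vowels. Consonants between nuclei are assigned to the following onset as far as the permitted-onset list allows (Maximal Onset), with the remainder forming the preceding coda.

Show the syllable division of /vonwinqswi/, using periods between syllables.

vo.nwi.nq.swi

The vowels are o, i, q, i — 4 nuclei, so 4 syllables.
/o…i/ gap (V1→V2): cluster /nw/ — /nw/ is itself a permitted onset, so the whole cluster goes right; preceding coda = ∅.
/i…q/ gap (V2→V3): /n/ is a single consonant, so it becomes the next onset.
/q…i/ gap (V3→V4): /sw/ is a licit onset in full, so it all attaches to the next syllable.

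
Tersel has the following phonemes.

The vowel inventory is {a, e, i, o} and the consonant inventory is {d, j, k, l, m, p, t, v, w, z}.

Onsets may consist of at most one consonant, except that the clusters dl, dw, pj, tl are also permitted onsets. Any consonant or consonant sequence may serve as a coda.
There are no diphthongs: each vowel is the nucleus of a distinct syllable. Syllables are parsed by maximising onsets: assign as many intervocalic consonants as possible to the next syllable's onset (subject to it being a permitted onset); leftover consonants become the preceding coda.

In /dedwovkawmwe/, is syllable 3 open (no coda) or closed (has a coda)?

Vowels present: e, o, a, e; each is a nucleus, giving 4 syllables.
V1 /e/ – V2 /o/: /dw/ — entire cluster is a permitted onset → onset /dw/, coda ∅.
V2 /o/ – V3 /a/: /vk/; trying suffixes from longest down, /k/ is the first permitted one, so coda /v/ | onset /k/.
V3 /a/ – V4 /e/: /wmw/ — longest licit onset from the right is /w/, leaving /wm/ as coda.
Syllabification: de.dwov.kawm.we.
Syllable 3 is /kawm/ with coda /wm/, so it is closed.

closed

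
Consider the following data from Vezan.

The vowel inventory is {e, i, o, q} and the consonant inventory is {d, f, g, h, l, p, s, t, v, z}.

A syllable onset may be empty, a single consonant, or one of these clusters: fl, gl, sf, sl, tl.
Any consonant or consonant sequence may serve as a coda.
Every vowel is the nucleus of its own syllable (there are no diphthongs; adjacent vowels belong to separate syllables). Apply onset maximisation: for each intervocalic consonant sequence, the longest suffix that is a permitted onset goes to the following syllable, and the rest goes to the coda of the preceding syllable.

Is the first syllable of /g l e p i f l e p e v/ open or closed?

open

Nuclei (vowels): e, i, e, e → 4 syllables.
/e…i/ gap (V1→V2): /p/ is a single consonant, so it becomes the next onset.
/i…e/ gap (V2→V3): /fl/ — entire cluster is a permitted onset → onset /fl/, coda ∅.
/e…e/ gap (V3→V4): just /p/ — single C goes to the following onset.
Syllabification: gle.pi.fle.pev.
Syllable 1 is /gle/; it ends in its nucleus with no coda, so it is open.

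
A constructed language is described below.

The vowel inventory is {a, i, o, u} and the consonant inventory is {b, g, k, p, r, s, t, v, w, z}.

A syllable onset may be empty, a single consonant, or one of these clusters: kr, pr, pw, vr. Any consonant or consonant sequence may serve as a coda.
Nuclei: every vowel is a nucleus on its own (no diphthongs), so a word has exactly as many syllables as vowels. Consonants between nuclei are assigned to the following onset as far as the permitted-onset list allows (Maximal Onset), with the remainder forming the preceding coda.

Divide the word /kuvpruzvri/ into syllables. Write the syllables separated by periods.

The vowels are u, u, i — 3 nuclei, so 3 syllables.
σ1/σ2 boundary: /vpr/; trying suffixes from longest down, /pr/ is the first permitted one, so coda /v/ | onset /pr/.
σ2/σ3 boundary: /zvr/ — longest licit onset from the right is /vr/, leaving /z/ as coda.

kuv.pruz.vri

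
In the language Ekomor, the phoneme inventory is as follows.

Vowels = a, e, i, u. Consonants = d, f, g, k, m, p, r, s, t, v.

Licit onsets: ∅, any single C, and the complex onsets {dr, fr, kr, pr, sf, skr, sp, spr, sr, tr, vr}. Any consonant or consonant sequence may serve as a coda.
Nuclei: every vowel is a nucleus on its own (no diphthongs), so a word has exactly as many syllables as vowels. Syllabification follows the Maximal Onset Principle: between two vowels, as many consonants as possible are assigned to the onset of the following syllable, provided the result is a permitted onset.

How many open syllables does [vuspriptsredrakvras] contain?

The vowels are u, i, e, a, a — 5 nuclei, so 5 syllables.
σ1/σ2 boundary: cluster /spr/ — /spr/ is itself a permitted onset, so the whole cluster goes right; preceding coda = ∅.
σ2/σ3 boundary: /ptsr/ splits as /pt/ + /sr/ (/sr/ is the longest suffix that is a licit onset).
σ3/σ4 boundary: /dr/ is a licit onset in full, so it all attaches to the next syllable.
σ4/σ5 boundary: cluster /kvr/ — the longest permitted-onset suffix is /vr/; onset = /vr/, preceding coda = /k/.
Putting it together: vu.spript.sre.drak.vras.
Classifying each syllable: /vu/ (open), /spript/ (closed), /sre/ (open), /drak/ (closed), /vras/ (closed).
Open syllables: 2.

2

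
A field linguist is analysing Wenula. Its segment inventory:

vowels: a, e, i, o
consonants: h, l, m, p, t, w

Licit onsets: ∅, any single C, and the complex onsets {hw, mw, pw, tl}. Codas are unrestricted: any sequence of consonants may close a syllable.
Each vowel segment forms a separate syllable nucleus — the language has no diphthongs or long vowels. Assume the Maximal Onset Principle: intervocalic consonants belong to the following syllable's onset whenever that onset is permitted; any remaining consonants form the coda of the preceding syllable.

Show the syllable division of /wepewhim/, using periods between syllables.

Nuclei (vowels): e, e, i → 3 syllables.
Between /e/ (V1) and /e/ (V2): /p/ → onset of the next syllable (single consonants are always licit onsets).
Between /e/ (V2) and /i/ (V3): /wh/; trying suffixes from longest down, /h/ is the first permitted one, so coda /w/ | onset /h/.

we.pew.him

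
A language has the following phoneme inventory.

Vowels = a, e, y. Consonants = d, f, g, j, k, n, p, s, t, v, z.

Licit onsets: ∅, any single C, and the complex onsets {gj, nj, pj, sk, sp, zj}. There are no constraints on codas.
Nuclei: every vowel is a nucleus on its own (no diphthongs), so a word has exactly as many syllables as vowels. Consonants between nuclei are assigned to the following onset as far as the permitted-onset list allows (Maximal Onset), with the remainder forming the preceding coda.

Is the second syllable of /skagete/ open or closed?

Nuclei (vowels): a, e, e → 3 syllables.
Between /a/ (V1) and /e/ (V2): /g/ is a single consonant, so it becomes the next onset.
Between /e/ (V2) and /e/ (V3): /t/ is a single consonant, so it becomes the next onset.
Result: ska.ge.te.
Syllable 2 is /ge/; it ends in its nucleus with no coda, so it is open.

open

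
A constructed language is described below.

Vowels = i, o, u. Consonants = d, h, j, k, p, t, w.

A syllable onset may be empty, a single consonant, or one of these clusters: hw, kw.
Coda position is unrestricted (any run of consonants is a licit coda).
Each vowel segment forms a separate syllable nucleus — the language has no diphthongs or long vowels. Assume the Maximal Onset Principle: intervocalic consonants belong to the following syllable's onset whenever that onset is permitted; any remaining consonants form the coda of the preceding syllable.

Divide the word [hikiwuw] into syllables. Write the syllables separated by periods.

hi.ki.wuw

The vowels are i, i, u — 3 nuclei, so 3 syllables.
σ1/σ2 boundary: /k/ → onset of the next syllable (single consonants are always licit onsets).
σ2/σ3 boundary: /w/ → onset of the next syllable (single consonants are always licit onsets).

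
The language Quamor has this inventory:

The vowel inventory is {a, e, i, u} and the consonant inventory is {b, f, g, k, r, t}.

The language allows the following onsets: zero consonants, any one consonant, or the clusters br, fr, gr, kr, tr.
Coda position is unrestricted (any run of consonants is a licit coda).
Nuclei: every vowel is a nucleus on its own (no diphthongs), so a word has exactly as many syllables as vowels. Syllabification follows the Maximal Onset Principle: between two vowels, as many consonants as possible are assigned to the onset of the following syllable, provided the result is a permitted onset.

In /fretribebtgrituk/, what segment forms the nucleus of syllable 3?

Nuclei (vowels): e, i, e, i, u → 5 syllables.
The third nucleus (vowel 3 from the left) is /e/.

e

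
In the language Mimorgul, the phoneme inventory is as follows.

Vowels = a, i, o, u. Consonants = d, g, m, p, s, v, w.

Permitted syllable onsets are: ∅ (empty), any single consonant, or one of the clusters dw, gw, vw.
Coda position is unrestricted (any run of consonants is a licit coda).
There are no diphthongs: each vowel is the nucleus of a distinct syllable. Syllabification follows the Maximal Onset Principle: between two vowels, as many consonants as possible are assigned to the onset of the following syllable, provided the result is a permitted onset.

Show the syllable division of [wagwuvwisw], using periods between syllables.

The vowels are a, u, i — 3 nuclei, so 3 syllables.
Between /a/ (V1) and /u/ (V2): /gw/ — entire cluster is a permitted onset → onset /gw/, coda ∅.
Between /u/ (V2) and /i/ (V3): cluster /vw/ — /vw/ is itself a permitted onset, so the whole cluster goes right; preceding coda = ∅.

wa.gwu.vwisw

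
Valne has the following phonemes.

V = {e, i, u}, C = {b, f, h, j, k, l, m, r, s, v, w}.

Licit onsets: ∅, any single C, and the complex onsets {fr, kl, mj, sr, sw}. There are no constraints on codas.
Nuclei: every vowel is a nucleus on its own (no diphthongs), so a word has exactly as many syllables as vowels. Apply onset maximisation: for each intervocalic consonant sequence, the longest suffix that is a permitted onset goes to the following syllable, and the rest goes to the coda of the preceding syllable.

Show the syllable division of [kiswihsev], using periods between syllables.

Vowels present: i, i, e; each is a nucleus, giving 3 syllables.
/i…i/ gap (V1→V2): cluster /sw/ — /sw/ is itself a permitted onset, so the whole cluster goes right; preceding coda = ∅.
/i…e/ gap (V2→V3): /hs/ splits as /h/ + /s/ (/s/ is the longest suffix that is a licit onset).

ki.swih.sev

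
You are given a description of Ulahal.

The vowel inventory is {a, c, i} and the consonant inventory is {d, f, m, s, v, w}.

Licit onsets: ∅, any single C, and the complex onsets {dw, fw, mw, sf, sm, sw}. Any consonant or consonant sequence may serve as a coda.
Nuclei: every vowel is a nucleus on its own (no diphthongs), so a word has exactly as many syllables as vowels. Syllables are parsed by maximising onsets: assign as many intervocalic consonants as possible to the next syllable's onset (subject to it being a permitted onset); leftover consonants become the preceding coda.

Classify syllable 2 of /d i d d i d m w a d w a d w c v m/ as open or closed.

Vowels present: i, i, a, a, c; each is a nucleus, giving 5 syllables.
/i…i/ gap (V1→V2): cluster /dd/ — the longest permitted-onset suffix is /d/; onset = /d/, preceding coda = /d/.
/i…a/ gap (V2→V3): /dmw/ — longest licit onset from the right is /mw/, leaving /d/ as coda.
/a…a/ gap (V3→V4): /dw/ — entire cluster is a permitted onset → onset /dw/, coda ∅.
/a…c/ gap (V4→V5): /dw/ is a licit onset in full, so it all attaches to the next syllable.
Syllabification: did.did.mwa.dwa.dwcvm.
Syllable 2 is /did/ with coda /d/, so it is closed.

closed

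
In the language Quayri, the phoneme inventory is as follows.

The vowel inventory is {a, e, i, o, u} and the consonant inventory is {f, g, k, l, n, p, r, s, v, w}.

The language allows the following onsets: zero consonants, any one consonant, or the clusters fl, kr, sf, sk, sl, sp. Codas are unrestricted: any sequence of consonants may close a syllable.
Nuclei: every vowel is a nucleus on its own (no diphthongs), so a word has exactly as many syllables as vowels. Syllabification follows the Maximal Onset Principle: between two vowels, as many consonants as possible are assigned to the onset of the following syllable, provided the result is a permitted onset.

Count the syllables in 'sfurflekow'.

3

The vowels are u, e, o — 3 nuclei, so 3 syllables.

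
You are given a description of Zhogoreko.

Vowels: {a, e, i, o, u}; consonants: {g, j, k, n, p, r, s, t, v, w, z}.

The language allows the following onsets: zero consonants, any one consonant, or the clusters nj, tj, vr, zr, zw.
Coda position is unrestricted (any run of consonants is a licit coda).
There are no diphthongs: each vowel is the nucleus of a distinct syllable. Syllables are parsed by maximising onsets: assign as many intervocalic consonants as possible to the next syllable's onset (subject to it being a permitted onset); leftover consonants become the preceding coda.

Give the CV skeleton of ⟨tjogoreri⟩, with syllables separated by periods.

CCV.CV.CV.CV

Nuclei (vowels): o, o, e, i → 4 syllables.
V1 /o/ – V2 /o/: /g/ is a single consonant, so it becomes the next onset.
V2 /o/ – V3 /e/: /r/ → onset of the next syllable (single consonants are always licit onsets).
V3 /e/ – V4 /i/: /r/ → onset of the next syllable (single consonants are always licit onsets).
Result: tjo.go.re.ri.
Mapping each syllable to C/V: /tjo/ → CCV, /go/ → CV, /re/ → CV, /ri/ → CV.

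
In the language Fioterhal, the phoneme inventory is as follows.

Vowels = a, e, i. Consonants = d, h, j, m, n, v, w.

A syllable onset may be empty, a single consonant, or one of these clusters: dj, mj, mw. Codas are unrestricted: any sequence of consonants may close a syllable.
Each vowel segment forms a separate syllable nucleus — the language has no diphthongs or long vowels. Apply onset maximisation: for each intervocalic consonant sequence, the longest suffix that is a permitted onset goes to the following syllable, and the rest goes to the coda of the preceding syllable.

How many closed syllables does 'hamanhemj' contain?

2

Nuclei (vowels): a, a, e → 3 syllables.
Between /a/ (V1) and /a/ (V2): /m/ → onset of the next syllable (single consonants are always licit onsets).
Between /a/ (V2) and /e/ (V3): /nh/ splits as /n/ + /h/ (/h/ is the longest suffix that is a licit onset).
Result: ha.man.hemj.
Classifying each syllable: /ha/ (open), /man/ (closed), /hemj/ (closed).
Closed syllables: 2.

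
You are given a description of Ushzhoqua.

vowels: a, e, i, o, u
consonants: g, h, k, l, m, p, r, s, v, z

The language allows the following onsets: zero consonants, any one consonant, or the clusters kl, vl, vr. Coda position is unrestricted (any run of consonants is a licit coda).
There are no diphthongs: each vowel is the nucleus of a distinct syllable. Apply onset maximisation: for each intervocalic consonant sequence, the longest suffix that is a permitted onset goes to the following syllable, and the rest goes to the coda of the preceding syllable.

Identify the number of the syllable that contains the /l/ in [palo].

Vowels present: a, o; each is a nucleus, giving 2 syllables.
Between /a/ (V1) and /o/ (V2): just /l/ — single C goes to the following onset.
So the parse is pa.lo.
The /l/ is in the onset of syllable 2 (/lo/).

2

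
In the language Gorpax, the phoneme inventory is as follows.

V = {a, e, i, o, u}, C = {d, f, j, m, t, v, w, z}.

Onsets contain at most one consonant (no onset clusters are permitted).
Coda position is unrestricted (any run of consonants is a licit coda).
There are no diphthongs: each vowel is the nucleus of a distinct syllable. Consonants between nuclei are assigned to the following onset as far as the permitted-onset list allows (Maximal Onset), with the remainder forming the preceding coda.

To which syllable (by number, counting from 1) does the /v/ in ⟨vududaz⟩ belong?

1

The vowels are u, u, a — 3 nuclei, so 3 syllables.
/u…u/ gap (V1→V2): /d/ is a single consonant, so it becomes the next onset.
/u…a/ gap (V2→V3): /d/ → onset of the next syllable (single consonants are always licit onsets).
Putting it together: vu.du.daz.
The /v/ is in the onset of syllable 1 (/vu/).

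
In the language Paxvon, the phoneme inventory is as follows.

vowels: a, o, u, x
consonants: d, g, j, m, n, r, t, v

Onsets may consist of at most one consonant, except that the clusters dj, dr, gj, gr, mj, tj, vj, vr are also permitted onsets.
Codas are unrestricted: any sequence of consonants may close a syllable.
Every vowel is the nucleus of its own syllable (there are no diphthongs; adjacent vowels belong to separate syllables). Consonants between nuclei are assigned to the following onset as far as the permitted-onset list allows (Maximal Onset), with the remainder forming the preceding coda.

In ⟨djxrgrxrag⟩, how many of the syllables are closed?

2

Vowels present: x, x, a; each is a nucleus, giving 3 syllables.
/x…x/ gap (V1→V2): cluster /rgr/ — the longest permitted-onset suffix is /gr/; onset = /gr/, preceding coda = /r/.
/x…a/ gap (V2→V3): /r/ is a single consonant, so it becomes the next onset.
Putting it together: djxr.grx.rag.
Classifying each syllable: /djxr/ (closed), /grx/ (open), /rag/ (closed).
Closed syllables: 2.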